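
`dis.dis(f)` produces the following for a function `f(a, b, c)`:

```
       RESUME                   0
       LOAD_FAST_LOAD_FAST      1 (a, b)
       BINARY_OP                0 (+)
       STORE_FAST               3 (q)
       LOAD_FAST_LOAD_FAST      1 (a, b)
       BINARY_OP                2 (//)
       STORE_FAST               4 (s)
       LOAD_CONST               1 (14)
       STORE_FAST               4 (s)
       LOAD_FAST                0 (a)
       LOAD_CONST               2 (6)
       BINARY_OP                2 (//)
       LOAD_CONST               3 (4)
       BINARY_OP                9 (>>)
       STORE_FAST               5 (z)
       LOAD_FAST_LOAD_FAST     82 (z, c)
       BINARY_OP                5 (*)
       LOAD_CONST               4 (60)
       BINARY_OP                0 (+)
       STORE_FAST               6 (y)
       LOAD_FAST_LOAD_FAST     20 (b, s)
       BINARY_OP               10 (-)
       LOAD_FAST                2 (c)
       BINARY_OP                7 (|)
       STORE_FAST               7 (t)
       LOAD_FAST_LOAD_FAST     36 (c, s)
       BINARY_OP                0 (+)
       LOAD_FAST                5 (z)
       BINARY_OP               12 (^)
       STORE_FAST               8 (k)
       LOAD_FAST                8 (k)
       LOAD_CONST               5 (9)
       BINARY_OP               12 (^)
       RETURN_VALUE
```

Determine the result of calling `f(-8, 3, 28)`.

-36

LOAD_FAST_LOAD_FAST a,b → push -8,3. Stack: [-8, 3]
BINARY_OP + → -8 + 3 = -5. Stack: [-5]
STORE_FAST q → q=-5. Stack: []
LOAD_FAST_LOAD_FAST a,b → push -8,3. Stack: [-8, 3]
BINARY_OP // → -8 // 3 = -3. Stack: [-3]
STORE_FAST s → s=-3. Stack: []
LOAD_CONST → push 14. Stack: [14]
STORE_FAST s → s=14. Stack: []
LOAD_FAST a → push -8. Stack: [-8]
LOAD_CONST → push 6. Stack: [-8, 6]
BINARY_OP // → -8 // 6 = -2. Stack: [-2]
LOAD_CONST → push 4. Stack: [-2, 4]
BINARY_OP >> → -2 >> 4 = -1. Stack: [-1]
STORE_FAST z → z=-1. Stack: []
LOAD_FAST_LOAD_FAST z,c → push -1,28. Stack: [-1, 28]
BINARY_OP * → -1 * 28 = -28. Stack: [-28]
LOAD_CONST → push 60. Stack: [-28, 60]
BINARY_OP + → -28 + 60 = 32. Stack: [32]
STORE_FAST y → y=32. Stack: []
LOAD_FAST_LOAD_FAST b,s → push 3,14. Stack: [3, 14]
BINARY_OP - → 3 - 14 = -11. Stack: [-11]
LOAD_FAST c → push 28. Stack: [-11, 28]
BINARY_OP | → -11 | 28 = -3. Stack: [-3]
STORE_FAST t → t=-3. Stack: []
LOAD_FAST_LOAD_FAST c,s → push 28,14. Stack: [28, 14]
BINARY_OP + → 28 + 14 = 42. Stack: [42]
LOAD_FAST z → push -1. Stack: [42, -1]
BINARY_OP ^ → 42 ^ -1 = -43. Stack: [-43]
STORE_FAST k → k=-43. Stack: []
LOAD_FAST k → push -43. Stack: [-43]
LOAD_CONST → push 9. Stack: [-43, 9]
BINARY_OP ^ → -43 ^ 9 = -36. Stack: [-36]
RETURN_VALUE → return -36.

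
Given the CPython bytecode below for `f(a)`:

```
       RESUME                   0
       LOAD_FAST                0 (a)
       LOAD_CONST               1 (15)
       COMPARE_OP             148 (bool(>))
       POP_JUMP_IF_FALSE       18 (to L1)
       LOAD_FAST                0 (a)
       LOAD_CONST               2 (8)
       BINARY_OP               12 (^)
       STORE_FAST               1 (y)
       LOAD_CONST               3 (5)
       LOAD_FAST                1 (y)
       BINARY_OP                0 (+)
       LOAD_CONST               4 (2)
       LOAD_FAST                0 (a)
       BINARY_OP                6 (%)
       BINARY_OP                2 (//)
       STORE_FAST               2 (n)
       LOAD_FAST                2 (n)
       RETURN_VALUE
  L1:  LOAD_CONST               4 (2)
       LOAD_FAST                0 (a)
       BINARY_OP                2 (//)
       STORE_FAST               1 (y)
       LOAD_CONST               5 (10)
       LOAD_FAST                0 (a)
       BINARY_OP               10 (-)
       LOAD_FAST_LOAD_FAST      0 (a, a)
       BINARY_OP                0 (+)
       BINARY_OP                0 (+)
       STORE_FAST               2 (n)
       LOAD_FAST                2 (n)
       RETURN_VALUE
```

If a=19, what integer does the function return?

LOAD_FAST a → push 19. Stack: [19]
LOAD_CONST → push 15. Stack: [19, 15]
COMPARE_OP bool(>) → 19 vs 15 = True. Stack: [True]
POP_JUMP_IF_FALSE → pop True; no jump. Stack: []
LOAD_FAST a → push 19. Stack: [19]
LOAD_CONST → push 8. Stack: [19, 8]
BINARY_OP ^ → 19 ^ 8 = 27. Stack: [27]
STORE_FAST y → y=27. Stack: []
LOAD_CONST → push 5. Stack: [5]
LOAD_FAST y → push 27. Stack: [5, 27]
BINARY_OP + → 5 + 27 = 32. Stack: [32]
LOAD_CONST → push 2. Stack: [32, 2]
LOAD_FAST a → push 19. Stack: [32, 2, 19]
BINARY_OP % → 2 % 19 = 2. Stack: [32, 2]
BINARY_OP // → 32 // 2 = 16. Stack: [16]
STORE_FAST n → n=16. Stack: []
LOAD_FAST n → push 16. Stack: [16]
RETURN_VALUE → return 16.

16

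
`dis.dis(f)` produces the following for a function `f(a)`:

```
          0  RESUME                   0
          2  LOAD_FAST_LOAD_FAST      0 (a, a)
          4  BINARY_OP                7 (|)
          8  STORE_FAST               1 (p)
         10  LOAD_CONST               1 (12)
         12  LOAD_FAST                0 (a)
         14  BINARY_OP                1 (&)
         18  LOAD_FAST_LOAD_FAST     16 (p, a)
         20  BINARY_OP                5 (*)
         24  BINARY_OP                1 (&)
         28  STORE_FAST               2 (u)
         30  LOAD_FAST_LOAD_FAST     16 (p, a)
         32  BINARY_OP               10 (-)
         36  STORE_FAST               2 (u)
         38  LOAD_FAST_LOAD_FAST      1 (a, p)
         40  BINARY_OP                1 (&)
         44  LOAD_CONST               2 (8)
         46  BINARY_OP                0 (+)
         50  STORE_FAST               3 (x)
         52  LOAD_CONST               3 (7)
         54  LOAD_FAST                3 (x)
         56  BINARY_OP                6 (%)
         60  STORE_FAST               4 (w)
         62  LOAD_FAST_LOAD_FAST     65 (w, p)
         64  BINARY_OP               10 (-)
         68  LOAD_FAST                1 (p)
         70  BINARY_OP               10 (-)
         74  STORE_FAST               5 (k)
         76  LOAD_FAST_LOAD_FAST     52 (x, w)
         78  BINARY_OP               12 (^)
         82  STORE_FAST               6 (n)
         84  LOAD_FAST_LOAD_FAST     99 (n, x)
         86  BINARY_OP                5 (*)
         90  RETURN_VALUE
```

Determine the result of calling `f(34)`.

1890

LOAD_FAST_LOAD_FAST a,a → push 34,34. Stack: [34, 34]
BINARY_OP | → 34 | 34 = 34. Stack: [34]
STORE_FAST p → p=34. Stack: []
LOAD_CONST → push 12. Stack: [12]
LOAD_FAST a → push 34. Stack: [12, 34]
BINARY_OP & → 12 & 34 = 0. Stack: [0]
LOAD_FAST_LOAD_FAST p,a → push 34,34. Stack: [0, 34, 34]
BINARY_OP * → 34 * 34 = 1156. Stack: [0, 1156]
BINARY_OP & → 0 & 1156 = 0. Stack: [0]
STORE_FAST u → u=0. Stack: []
LOAD_FAST_LOAD_FAST p,a → push 34,34. Stack: [34, 34]
BINARY_OP - → 34 - 34 = 0. Stack: [0]
STORE_FAST u → u=0. Stack: []
LOAD_FAST_LOAD_FAST a,p → push 34,34. Stack: [34, 34]
BINARY_OP & → 34 & 34 = 34. Stack: [34]
LOAD_CONST → push 8. Stack: [34, 8]
BINARY_OP + → 34 + 8 = 42. Stack: [42]
STORE_FAST x → x=42. Stack: []
LOAD_CONST → push 7. Stack: [7]
LOAD_FAST x → push 42. Stack: [7, 42]
BINARY_OP % → 7 % 42 = 7. Stack: [7]
STORE_FAST w → w=7. Stack: []
LOAD_FAST_LOAD_FAST w,p → push 7,34. Stack: [7, 34]
BINARY_OP - → 7 - 34 = -27. Stack: [-27]
LOAD_FAST p → push 34. Stack: [-27, 34]
BINARY_OP - → -27 - 34 = -61. Stack: [-61]
STORE_FAST k → k=-61. Stack: []
LOAD_FAST_LOAD_FAST x,w → push 42,7. Stack: [42, 7]
BINARY_OP ^ → 42 ^ 7 = 45. Stack: [45]
STORE_FAST n → n=45. Stack: []
LOAD_FAST_LOAD_FAST n,x → push 45,42. Stack: [45, 42]
BINARY_OP * → 45 * 42 = 1890. Stack: [1890]
RETURN_VALUE → return 1890.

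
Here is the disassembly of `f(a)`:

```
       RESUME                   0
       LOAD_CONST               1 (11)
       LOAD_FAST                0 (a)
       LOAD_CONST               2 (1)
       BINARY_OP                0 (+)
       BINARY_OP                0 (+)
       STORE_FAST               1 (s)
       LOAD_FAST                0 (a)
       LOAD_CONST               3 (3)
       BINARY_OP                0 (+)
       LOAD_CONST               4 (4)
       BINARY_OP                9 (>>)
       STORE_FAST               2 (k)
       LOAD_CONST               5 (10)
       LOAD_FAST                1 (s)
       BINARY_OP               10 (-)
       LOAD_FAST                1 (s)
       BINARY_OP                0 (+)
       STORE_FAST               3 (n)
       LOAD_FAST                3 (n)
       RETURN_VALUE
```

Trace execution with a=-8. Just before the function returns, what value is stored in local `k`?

LOAD_CONST → push 11. Stack: [11]
LOAD_FAST a → push -8. Stack: [11, -8]
LOAD_CONST → push 1. Stack: [11, -8, 1]
BINARY_OP + → -8 + 1 = -7. Stack: [11, -7]
BINARY_OP + → 11 + -7 = 4. Stack: [4]
STORE_FAST s → s=4. Stack: []
LOAD_FAST a → push -8. Stack: [-8]
LOAD_CONST → push 3. Stack: [-8, 3]
BINARY_OP + → -8 + 3 = -5. Stack: [-5]
LOAD_CONST → push 4. Stack: [-5, 4]
BINARY_OP >> → -5 >> 4 = -1. Stack: [-1]
STORE_FAST k → k=-1. Stack: []
LOAD_CONST → push 10. Stack: [10]
LOAD_FAST s → push 4. Stack: [10, 4]
BINARY_OP - → 10 - 4 = 6. Stack: [6]
LOAD_FAST s → push 4. Stack: [6, 4]
BINARY_OP + → 6 + 4 = 10. Stack: [10]
STORE_FAST n → n=10. Stack: []
LOAD_FAST n → push 10. Stack: [10]
RETURN_VALUE → return 10.

-1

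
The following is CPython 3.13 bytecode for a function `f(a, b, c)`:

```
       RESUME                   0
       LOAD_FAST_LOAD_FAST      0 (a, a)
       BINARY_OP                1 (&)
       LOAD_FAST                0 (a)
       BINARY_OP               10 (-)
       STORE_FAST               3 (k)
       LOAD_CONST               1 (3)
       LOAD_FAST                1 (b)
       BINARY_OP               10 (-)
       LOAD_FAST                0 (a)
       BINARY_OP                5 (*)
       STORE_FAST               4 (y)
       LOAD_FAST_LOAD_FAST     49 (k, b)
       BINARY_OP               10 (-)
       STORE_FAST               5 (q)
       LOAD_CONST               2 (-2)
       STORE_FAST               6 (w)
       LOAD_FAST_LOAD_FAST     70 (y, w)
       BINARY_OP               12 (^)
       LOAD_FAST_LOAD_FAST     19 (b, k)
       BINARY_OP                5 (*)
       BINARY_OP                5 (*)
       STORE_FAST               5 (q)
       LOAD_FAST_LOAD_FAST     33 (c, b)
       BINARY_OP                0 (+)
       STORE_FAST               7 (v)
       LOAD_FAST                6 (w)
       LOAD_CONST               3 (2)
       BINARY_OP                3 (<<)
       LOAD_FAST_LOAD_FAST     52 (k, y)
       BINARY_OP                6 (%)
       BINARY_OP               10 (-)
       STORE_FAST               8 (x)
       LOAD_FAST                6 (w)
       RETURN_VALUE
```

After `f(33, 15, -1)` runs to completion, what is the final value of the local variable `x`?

LOAD_FAST_LOAD_FAST a,a → push 33,33. Stack: [33, 33]
BINARY_OP & → 33 & 33 = 33. Stack: [33]
LOAD_FAST a → push 33. Stack: [33, 33]
BINARY_OP - → 33 - 33 = 0. Stack: [0]
STORE_FAST k → k=0. Stack: []
LOAD_CONST → push 3. Stack: [3]
LOAD_FAST b → push 15. Stack: [3, 15]
BINARY_OP - → 3 - 15 = -12. Stack: [-12]
LOAD_FAST a → push 33. Stack: [-12, 33]
BINARY_OP * → -12 * 33 = -396. Stack: [-396]
STORE_FAST y → y=-396. Stack: []
LOAD_FAST_LOAD_FAST k,b → push 0,15. Stack: [0, 15]
BINARY_OP - → 0 - 15 = -15. Stack: [-15]
STORE_FAST q → q=-15. Stack: []
LOAD_CONST → push -2. Stack: [-2]
STORE_FAST w → w=-2. Stack: []
LOAD_FAST_LOAD_FAST y,w → push -396,-2. Stack: [-396, -2]
BINARY_OP ^ → -396 ^ -2 = 394. Stack: [394]
LOAD_FAST_LOAD_FAST b,k → push 15,0. Stack: [394, 15, 0]
BINARY_OP * → 15 * 0 = 0. Stack: [394, 0]
BINARY_OP * → 394 * 0 = 0. Stack: [0]
STORE_FAST q → q=0. Stack: []
LOAD_FAST_LOAD_FAST c,b → push -1,15. Stack: [-1, 15]
BINARY_OP + → -1 + 15 = 14. Stack: [14]
STORE_FAST v → v=14. Stack: []
LOAD_FAST w → push -2. Stack: [-2]
LOAD_CONST → push 2. Stack: [-2, 2]
BINARY_OP << → -2 << 2 = -8. Stack: [-8]
LOAD_FAST_LOAD_FAST k,y → push 0,-396. Stack: [-8, 0, -396]
BINARY_OP % → 0 % -396 = 0. Stack: [-8, 0]
BINARY_OP - → -8 - 0 = -8. Stack: [-8]
STORE_FAST x → x=-8. Stack: []
LOAD_FAST w → push -2. Stack: [-2]
RETURN_VALUE → return -2.

-8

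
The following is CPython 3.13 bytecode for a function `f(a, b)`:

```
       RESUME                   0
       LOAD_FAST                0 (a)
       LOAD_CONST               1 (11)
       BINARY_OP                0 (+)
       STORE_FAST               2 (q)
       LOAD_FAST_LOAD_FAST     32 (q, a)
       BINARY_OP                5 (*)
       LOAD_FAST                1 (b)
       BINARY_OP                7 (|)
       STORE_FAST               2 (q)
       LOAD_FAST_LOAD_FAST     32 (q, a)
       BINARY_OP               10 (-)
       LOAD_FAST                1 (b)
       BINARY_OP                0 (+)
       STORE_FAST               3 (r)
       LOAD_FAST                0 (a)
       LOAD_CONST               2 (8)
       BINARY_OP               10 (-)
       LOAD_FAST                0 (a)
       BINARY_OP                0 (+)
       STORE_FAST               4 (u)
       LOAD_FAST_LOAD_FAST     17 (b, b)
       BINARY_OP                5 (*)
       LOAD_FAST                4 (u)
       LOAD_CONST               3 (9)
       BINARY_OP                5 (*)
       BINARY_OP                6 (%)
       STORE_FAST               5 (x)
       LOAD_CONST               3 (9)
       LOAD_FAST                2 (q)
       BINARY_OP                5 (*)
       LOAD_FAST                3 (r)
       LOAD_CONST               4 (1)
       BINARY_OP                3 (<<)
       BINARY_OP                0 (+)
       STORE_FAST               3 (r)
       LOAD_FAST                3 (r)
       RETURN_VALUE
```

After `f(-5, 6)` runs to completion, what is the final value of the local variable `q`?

LOAD_FAST a → push -5. Stack: [-5]
LOAD_CONST → push 11. Stack: [-5, 11]
BINARY_OP + → -5 + 11 = 6. Stack: [6]
STORE_FAST q → q=6. Stack: []
LOAD_FAST_LOAD_FAST q,a → push 6,-5. Stack: [6, -5]
BINARY_OP * → 6 * -5 = -30. Stack: [-30]
LOAD_FAST b → push 6. Stack: [-30, 6]
BINARY_OP | → -30 | 6 = -26. Stack: [-26]
STORE_FAST q → q=-26. Stack: []
LOAD_FAST_LOAD_FAST q,a → push -26,-5. Stack: [-26, -5]
BINARY_OP - → -26 - -5 = -21. Stack: [-21]
LOAD_FAST b → push 6. Stack: [-21, 6]
BINARY_OP + → -21 + 6 = -15. Stack: [-15]
STORE_FAST r → r=-15. Stack: []
LOAD_FAST a → push -5. Stack: [-5]
LOAD_CONST → push 8. Stack: [-5, 8]
BINARY_OP - → -5 - 8 = -13. Stack: [-13]
LOAD_FAST a → push -5. Stack: [-13, -5]
BINARY_OP + → -13 + -5 = -18. Stack: [-18]
STORE_FAST u → u=-18. Stack: []
LOAD_FAST_LOAD_FAST b,b → push 6,6. Stack: [6, 6]
BINARY_OP * → 6 * 6 = 36. Stack: [36]
LOAD_FAST u → push -18. Stack: [36, -18]
LOAD_CONST → push 9. Stack: [36, -18, 9]
BINARY_OP * → -18 * 9 = -162. Stack: [36, -162]
BINARY_OP % → 36 % -162 = -126. Stack: [-126]
STORE_FAST x → x=-126. Stack: []
LOAD_CONST → push 9. Stack: [9]
LOAD_FAST q → push -26. Stack: [9, -26]
BINARY_OP * → 9 * -26 = -234. Stack: [-234]
LOAD_FAST r → push -15. Stack: [-234, -15]
LOAD_CONST → push 1. Stack: [-234, -15, 1]
BINARY_OP << → -15 << 1 = -30. Stack: [-234, -30]
BINARY_OP + → -234 + -30 = -264. Stack: [-264]
STORE_FAST r → r=-264. Stack: []
LOAD_FAST r → push -264. Stack: [-264]
RETURN_VALUE → return -264.

-26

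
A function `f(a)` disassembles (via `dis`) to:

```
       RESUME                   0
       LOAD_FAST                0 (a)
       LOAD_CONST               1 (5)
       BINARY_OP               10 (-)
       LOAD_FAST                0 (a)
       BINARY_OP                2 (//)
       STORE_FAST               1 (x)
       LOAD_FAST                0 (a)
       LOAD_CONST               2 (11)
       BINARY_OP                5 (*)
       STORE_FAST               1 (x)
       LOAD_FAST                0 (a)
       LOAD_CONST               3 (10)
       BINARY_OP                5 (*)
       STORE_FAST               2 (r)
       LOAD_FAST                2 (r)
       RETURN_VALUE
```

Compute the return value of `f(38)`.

LOAD_FAST a → push 38. Stack: [38]
LOAD_CONST → push 5. Stack: [38, 5]
BINARY_OP - → 38 - 5 = 33. Stack: [33]
LOAD_FAST a → push 38. Stack: [33, 38]
BINARY_OP // → 33 // 38 = 0. Stack: [0]
STORE_FAST x → x=0. Stack: []
LOAD_FAST a → push 38. Stack: [38]
LOAD_CONST → push 11. Stack: [38, 11]
BINARY_OP * → 38 * 11 = 418. Stack: [418]
STORE_FAST x → x=418. Stack: []
LOAD_FAST a → push 38. Stack: [38]
LOAD_CONST → push 10. Stack: [38, 10]
BINARY_OP * → 38 * 10 = 380. Stack: [380]
STORE_FAST r → r=380. Stack: []
LOAD_FAST r → push 380. Stack: [380]
RETURN_VALUE → return 380.

380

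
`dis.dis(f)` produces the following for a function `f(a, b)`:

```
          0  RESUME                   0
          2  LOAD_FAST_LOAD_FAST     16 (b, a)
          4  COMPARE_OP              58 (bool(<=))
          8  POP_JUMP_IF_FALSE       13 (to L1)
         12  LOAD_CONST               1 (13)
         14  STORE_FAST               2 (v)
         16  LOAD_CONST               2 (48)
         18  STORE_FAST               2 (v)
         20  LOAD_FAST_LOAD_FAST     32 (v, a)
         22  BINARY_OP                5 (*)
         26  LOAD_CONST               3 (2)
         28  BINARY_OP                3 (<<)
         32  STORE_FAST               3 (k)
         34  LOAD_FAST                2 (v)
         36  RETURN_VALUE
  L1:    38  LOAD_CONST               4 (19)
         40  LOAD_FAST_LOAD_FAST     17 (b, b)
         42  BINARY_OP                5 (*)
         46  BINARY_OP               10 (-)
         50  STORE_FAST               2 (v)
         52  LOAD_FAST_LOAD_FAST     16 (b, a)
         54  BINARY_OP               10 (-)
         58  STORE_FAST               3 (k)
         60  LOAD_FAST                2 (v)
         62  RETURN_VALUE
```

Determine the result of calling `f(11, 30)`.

-881

LOAD_FAST_LOAD_FAST b,a → push 30,11. Stack: [30, 11]
COMPARE_OP bool(<=) → 30 vs 11 = False. Stack: [False]
POP_JUMP_IF_FALSE → pop False; jump. Stack: []
LOAD_CONST → push 19. Stack: [19]
LOAD_FAST_LOAD_FAST b,b → push 30,30. Stack: [19, 30, 30]
BINARY_OP * → 30 * 30 = 900. Stack: [19, 900]
BINARY_OP - → 19 - 900 = -881. Stack: [-881]
STORE_FAST v → v=-881. Stack: []
LOAD_FAST_LOAD_FAST b,a → push 30,11. Stack: [30, 11]
BINARY_OP - → 30 - 11 = 19. Stack: [19]
STORE_FAST k → k=19. Stack: []
LOAD_FAST v → push -881. Stack: [-881]
RETURN_VALUE → return -881.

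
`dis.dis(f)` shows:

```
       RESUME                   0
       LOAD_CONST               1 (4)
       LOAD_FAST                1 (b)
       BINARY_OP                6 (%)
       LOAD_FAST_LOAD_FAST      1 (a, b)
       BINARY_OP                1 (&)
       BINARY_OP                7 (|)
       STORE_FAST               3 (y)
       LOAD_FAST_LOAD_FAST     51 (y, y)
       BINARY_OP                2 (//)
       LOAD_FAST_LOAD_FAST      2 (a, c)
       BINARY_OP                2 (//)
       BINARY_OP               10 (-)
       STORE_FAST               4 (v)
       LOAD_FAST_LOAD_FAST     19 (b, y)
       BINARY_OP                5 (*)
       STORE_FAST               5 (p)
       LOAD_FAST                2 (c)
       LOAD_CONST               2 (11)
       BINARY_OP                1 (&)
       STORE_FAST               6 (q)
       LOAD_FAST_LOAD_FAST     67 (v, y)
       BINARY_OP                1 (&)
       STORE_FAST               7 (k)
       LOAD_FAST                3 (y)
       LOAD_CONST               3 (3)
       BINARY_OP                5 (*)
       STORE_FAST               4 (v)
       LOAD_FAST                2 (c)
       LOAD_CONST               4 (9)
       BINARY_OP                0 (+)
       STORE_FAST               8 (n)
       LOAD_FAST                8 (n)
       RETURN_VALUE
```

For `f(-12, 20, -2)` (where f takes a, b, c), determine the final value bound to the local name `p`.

LOAD_CONST → push 4. Stack: [4]
LOAD_FAST b → push 20. Stack: [4, 20]
BINARY_OP % → 4 % 20 = 4. Stack: [4]
LOAD_FAST_LOAD_FAST a,b → push -12,20. Stack: [4, -12, 20]
BINARY_OP & → -12 & 20 = 20. Stack: [4, 20]
BINARY_OP | → 4 | 20 = 20. Stack: [20]
STORE_FAST y → y=20. Stack: []
LOAD_FAST_LOAD_FAST y,y → push 20,20. Stack: [20, 20]
BINARY_OP // → 20 // 20 = 1. Stack: [1]
LOAD_FAST_LOAD_FAST a,c → push -12,-2. Stack: [1, -12, -2]
BINARY_OP // → -12 // -2 = 6. Stack: [1, 6]
BINARY_OP - → 1 - 6 = -5. Stack: [-5]
STORE_FAST v → v=-5. Stack: []
LOAD_FAST_LOAD_FAST b,y → push 20,20. Stack: [20, 20]
BINARY_OP * → 20 * 20 = 400. Stack: [400]
STORE_FAST p → p=400. Stack: []
LOAD_FAST c → push -2. Stack: [-2]
LOAD_CONST → push 11. Stack: [-2, 11]
BINARY_OP & → -2 & 11 = 10. Stack: [10]
STORE_FAST q → q=10. Stack: []
LOAD_FAST_LOAD_FAST v,y → push -5,20. Stack: [-5, 20]
BINARY_OP & → -5 & 20 = 16. Stack: [16]
STORE_FAST k → k=16. Stack: []
LOAD_FAST y → push 20. Stack: [20]
LOAD_CONST → push 3. Stack: [20, 3]
BINARY_OP * → 20 * 3 = 60. Stack: [60]
STORE_FAST v → v=60. Stack: []
LOAD_FAST c → push -2. Stack: [-2]
LOAD_CONST → push 9. Stack: [-2, 9]
BINARY_OP + → -2 + 9 = 7. Stack: [7]
STORE_FAST n → n=7. Stack: []
LOAD_FAST n → push 7. Stack: [7]
RETURN_VALUE → return 7.

400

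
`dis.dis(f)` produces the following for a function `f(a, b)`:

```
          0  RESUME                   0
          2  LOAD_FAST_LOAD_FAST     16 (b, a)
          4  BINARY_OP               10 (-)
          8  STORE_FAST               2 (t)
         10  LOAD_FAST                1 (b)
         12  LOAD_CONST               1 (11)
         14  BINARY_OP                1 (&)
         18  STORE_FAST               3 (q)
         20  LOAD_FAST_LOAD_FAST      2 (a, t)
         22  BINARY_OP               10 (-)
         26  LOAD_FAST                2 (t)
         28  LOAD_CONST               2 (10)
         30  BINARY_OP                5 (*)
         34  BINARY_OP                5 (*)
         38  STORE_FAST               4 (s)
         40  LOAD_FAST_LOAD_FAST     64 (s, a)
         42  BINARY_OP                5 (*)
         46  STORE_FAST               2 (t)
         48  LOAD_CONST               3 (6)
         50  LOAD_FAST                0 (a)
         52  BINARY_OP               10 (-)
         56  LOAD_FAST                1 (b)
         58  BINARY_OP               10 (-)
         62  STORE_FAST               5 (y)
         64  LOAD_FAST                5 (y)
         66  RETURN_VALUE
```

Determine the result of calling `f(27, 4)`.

LOAD_FAST_LOAD_FAST b,a → push 4,27. Stack: [4, 27]
BINARY_OP - → 4 - 27 = -23. Stack: [-23]
STORE_FAST t → t=-23. Stack: []
LOAD_FAST b → push 4. Stack: [4]
LOAD_CONST → push 11. Stack: [4, 11]
BINARY_OP & → 4 & 11 = 0. Stack: [0]
STORE_FAST q → q=0. Stack: []
LOAD_FAST_LOAD_FAST a,t → push 27,-23. Stack: [27, -23]
BINARY_OP - → 27 - -23 = 50. Stack: [50]
LOAD_FAST t → push -23. Stack: [50, -23]
LOAD_CONST → push 10. Stack: [50, -23, 10]
BINARY_OP * → -23 * 10 = -230. Stack: [50, -230]
BINARY_OP * → 50 * -230 = -11500. Stack: [-11500]
STORE_FAST s → s=-11500. Stack: []
LOAD_FAST_LOAD_FAST s,a → push -11500,27. Stack: [-11500, 27]
BINARY_OP * → -11500 * 27 = -310500. Stack: [-310500]
STORE_FAST t → t=-310500. Stack: []
LOAD_CONST → push 6. Stack: [6]
LOAD_FAST a → push 27. Stack: [6, 27]
BINARY_OP - → 6 - 27 = -21. Stack: [-21]
LOAD_FAST b → push 4. Stack: [-21, 4]
BINARY_OP - → -21 - 4 = -25. Stack: [-25]
STORE_FAST y → y=-25. Stack: []
LOAD_FAST y → push -25. Stack: [-25]
RETURN_VALUE → return -25.

-25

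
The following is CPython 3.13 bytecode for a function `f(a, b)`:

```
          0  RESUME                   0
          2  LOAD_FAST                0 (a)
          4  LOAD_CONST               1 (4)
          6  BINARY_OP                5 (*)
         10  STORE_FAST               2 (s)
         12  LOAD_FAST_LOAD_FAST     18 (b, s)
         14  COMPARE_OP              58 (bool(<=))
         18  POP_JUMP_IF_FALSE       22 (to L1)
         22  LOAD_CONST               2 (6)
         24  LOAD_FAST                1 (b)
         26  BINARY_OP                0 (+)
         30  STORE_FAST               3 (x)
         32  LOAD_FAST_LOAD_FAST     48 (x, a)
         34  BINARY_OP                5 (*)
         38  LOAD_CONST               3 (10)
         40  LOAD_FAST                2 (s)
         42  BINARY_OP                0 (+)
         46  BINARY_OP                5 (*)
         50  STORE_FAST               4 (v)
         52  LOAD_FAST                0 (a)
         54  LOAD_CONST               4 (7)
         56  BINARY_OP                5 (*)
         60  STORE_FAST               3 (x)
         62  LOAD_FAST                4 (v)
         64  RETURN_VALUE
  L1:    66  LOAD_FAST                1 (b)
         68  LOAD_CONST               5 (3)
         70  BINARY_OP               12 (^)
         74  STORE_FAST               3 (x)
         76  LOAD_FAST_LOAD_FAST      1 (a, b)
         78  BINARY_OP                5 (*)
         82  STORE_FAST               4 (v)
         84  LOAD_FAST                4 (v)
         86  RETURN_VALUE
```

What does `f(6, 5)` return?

2244

LOAD_FAST a → push 6. Stack: [6]
LOAD_CONST → push 4. Stack: [6, 4]
BINARY_OP * → 6 * 4 = 24. Stack: [24]
STORE_FAST s → s=24. Stack: []
LOAD_FAST_LOAD_FAST b,s → push 5,24. Stack: [5, 24]
COMPARE_OP bool(<=) → 5 vs 24 = True. Stack: [True]
POP_JUMP_IF_FALSE → pop True; no jump. Stack: []
LOAD_CONST → push 6. Stack: [6]
LOAD_FAST b → push 5. Stack: [6, 5]
BINARY_OP + → 6 + 5 = 11. Stack: [11]
STORE_FAST x → x=11. Stack: []
LOAD_FAST_LOAD_FAST x,a → push 11,6. Stack: [11, 6]
BINARY_OP * → 11 * 6 = 66. Stack: [66]
LOAD_CONST → push 10. Stack: [66, 10]
LOAD_FAST s → push 24. Stack: [66, 10, 24]
BINARY_OP + → 10 + 24 = 34. Stack: [66, 34]
BINARY_OP * → 66 * 34 = 2244. Stack: [2244]
STORE_FAST v → v=2244. Stack: []
LOAD_FAST a → push 6. Stack: [6]
LOAD_CONST → push 7. Stack: [6, 7]
BINARY_OP * → 6 * 7 = 42. Stack: [42]
STORE_FAST x → x=42. Stack: []
LOAD_FAST v → push 2244. Stack: [2244]
RETURN_VALUE → return 2244.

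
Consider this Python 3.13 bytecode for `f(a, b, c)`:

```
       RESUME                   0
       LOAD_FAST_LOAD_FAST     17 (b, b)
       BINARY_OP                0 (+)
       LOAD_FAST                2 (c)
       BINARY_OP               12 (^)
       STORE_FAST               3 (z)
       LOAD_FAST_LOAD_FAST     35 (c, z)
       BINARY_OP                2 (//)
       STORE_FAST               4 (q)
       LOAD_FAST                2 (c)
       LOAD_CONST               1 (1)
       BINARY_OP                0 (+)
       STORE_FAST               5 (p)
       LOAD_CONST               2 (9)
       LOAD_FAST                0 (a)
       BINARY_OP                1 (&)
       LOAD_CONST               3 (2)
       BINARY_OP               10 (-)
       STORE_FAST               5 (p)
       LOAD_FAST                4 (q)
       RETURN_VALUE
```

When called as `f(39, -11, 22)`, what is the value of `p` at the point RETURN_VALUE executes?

-1

LOAD_FAST_LOAD_FAST b,b → push -11,-11. Stack: [-11, -11]
BINARY_OP + → -11 + -11 = -22. Stack: [-22]
LOAD_FAST c → push 22. Stack: [-22, 22]
BINARY_OP ^ → -22 ^ 22 = -4. Stack: [-4]
STORE_FAST z → z=-4. Stack: []
LOAD_FAST_LOAD_FAST c,z → push 22,-4. Stack: [22, -4]
BINARY_OP // → 22 // -4 = -6. Stack: [-6]
STORE_FAST q → q=-6. Stack: []
LOAD_FAST c → push 22. Stack: [22]
LOAD_CONST → push 1. Stack: [22, 1]
BINARY_OP + → 22 + 1 = 23. Stack: [23]
STORE_FAST p → p=23. Stack: []
LOAD_CONST → push 9. Stack: [9]
LOAD_FAST a → push 39. Stack: [9, 39]
BINARY_OP & → 9 & 39 = 1. Stack: [1]
LOAD_CONST → push 2. Stack: [1, 2]
BINARY_OP - → 1 - 2 = -1. Stack: [-1]
STORE_FAST p → p=-1. Stack: []
LOAD_FAST q → push -6. Stack: [-6]
RETURN_VALUE → return -6.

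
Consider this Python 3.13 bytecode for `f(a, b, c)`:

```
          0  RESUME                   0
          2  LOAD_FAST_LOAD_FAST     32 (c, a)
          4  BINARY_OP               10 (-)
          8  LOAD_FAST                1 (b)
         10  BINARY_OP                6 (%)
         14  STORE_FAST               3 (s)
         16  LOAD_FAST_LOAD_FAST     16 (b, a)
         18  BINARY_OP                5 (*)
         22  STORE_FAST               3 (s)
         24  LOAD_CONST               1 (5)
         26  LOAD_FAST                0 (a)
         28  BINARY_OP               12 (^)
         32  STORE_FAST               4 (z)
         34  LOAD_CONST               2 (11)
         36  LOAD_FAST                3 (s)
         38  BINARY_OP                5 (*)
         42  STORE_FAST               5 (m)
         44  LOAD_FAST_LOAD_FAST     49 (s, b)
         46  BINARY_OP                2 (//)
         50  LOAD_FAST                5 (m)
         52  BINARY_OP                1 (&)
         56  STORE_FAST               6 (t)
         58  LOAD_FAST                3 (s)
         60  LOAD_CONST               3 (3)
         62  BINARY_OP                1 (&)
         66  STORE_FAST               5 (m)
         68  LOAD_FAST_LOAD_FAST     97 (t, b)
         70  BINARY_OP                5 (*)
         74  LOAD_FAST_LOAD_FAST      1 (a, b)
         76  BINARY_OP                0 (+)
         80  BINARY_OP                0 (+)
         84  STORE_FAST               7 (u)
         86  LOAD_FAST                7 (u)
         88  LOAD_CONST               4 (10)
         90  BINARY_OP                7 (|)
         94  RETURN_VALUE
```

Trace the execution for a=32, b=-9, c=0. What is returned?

-257

LOAD_FAST_LOAD_FAST c,a → push 0,32. Stack: [0, 32]
BINARY_OP - → 0 - 32 = -32. Stack: [-32]
LOAD_FAST b → push -9. Stack: [-32, -9]
BINARY_OP % → -32 % -9 = -5. Stack: [-5]
STORE_FAST s → s=-5. Stack: []
LOAD_FAST_LOAD_FAST b,a → push -9,32. Stack: [-9, 32]
BINARY_OP * → -9 * 32 = -288. Stack: [-288]
STORE_FAST s → s=-288. Stack: []
LOAD_CONST → push 5. Stack: [5]
LOAD_FAST a → push 32. Stack: [5, 32]
BINARY_OP ^ → 5 ^ 32 = 37. Stack: [37]
STORE_FAST z → z=37. Stack: []
LOAD_CONST → push 11. Stack: [11]
LOAD_FAST s → push -288. Stack: [11, -288]
BINARY_OP * → 11 * -288 = -3168. Stack: [-3168]
STORE_FAST m → m=-3168. Stack: []
LOAD_FAST_LOAD_FAST s,b → push -288,-9. Stack: [-288, -9]
BINARY_OP // → -288 // -9 = 32. Stack: [32]
LOAD_FAST m → push -3168. Stack: [32, -3168]
BINARY_OP & → 32 & -3168 = 32. Stack: [32]
STORE_FAST t → t=32. Stack: []
LOAD_FAST s → push -288. Stack: [-288]
LOAD_CONST → push 3. Stack: [-288, 3]
BINARY_OP & → -288 & 3 = 0. Stack: [0]
STORE_FAST m → m=0. Stack: []
LOAD_FAST_LOAD_FAST t,b → push 32,-9. Stack: [32, -9]
BINARY_OP * → 32 * -9 = -288. Stack: [-288]
LOAD_FAST_LOAD_FAST a,b → push 32,-9. Stack: [-288, 32, -9]
BINARY_OP + → 32 + -9 = 23. Stack: [-288, 23]
BINARY_OP + → -288 + 23 = -265. Stack: [-265]
STORE_FAST u → u=-265. Stack: []
LOAD_FAST u → push -265. Stack: [-265]
LOAD_CONST → push 10. Stack: [-265, 10]
BINARY_OP | → -265 | 10 = -257. Stack: [-257]
RETURN_VALUE → return -257.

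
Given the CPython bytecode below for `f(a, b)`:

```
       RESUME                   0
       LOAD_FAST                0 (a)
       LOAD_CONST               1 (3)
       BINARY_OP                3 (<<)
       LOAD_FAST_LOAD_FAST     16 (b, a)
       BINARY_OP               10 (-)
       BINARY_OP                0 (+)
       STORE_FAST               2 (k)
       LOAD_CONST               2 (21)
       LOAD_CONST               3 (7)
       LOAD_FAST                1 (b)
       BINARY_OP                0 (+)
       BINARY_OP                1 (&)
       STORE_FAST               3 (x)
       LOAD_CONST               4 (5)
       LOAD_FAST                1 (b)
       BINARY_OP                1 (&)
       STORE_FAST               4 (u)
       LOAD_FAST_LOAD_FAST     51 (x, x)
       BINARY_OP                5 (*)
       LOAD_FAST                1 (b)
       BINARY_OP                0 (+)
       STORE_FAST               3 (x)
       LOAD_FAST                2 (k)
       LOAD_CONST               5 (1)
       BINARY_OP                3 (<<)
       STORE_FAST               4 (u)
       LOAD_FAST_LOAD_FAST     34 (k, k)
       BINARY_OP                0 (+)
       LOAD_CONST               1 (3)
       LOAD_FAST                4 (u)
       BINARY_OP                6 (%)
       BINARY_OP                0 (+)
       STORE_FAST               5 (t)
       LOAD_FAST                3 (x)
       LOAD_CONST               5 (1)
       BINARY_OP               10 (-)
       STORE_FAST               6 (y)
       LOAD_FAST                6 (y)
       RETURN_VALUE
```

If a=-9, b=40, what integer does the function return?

LOAD_FAST a → push -9. Stack: [-9]
LOAD_CONST → push 3. Stack: [-9, 3]
BINARY_OP << → -9 << 3 = -72. Stack: [-72]
LOAD_FAST_LOAD_FAST b,a → push 40,-9. Stack: [-72, 40, -9]
BINARY_OP - → 40 - -9 = 49. Stack: [-72, 49]
BINARY_OP + → -72 + 49 = -23. Stack: [-23]
STORE_FAST k → k=-23. Stack: []
LOAD_CONST → push 21. Stack: [21]
LOAD_CONST → push 7. Stack: [21, 7]
LOAD_FAST b → push 40. Stack: [21, 7, 40]
BINARY_OP + → 7 + 40 = 47. Stack: [21, 47]
BINARY_OP & → 21 & 47 = 5. Stack: [5]
STORE_FAST x → x=5. Stack: []
LOAD_CONST → push 5. Stack: [5]
LOAD_FAST b → push 40. Stack: [5, 40]
BINARY_OP & → 5 & 40 = 0. Stack: [0]
STORE_FAST u → u=0. Stack: []
LOAD_FAST_LOAD_FAST x,x → push 5,5. Stack: [5, 5]
BINARY_OP * → 5 * 5 = 25. Stack: [25]
LOAD_FAST b → push 40. Stack: [25, 40]
BINARY_OP + → 25 + 40 = 65. Stack: [65]
STORE_FAST x → x=65. Stack: []
LOAD_FAST k → push -23. Stack: [-23]
LOAD_CONST → push 1. Stack: [-23, 1]
BINARY_OP << → -23 << 1 = -46. Stack: [-46]
STORE_FAST u → u=-46. Stack: []
LOAD_FAST_LOAD_FAST k,k → push -23,-23. Stack: [-23, -23]
BINARY_OP + → -23 + -23 = -46. Stack: [-46]
LOAD_CONST → push 3. Stack: [-46, 3]
LOAD_FAST u → push -46. Stack: [-46, 3, -46]
BINARY_OP % → 3 % -46 = -43. Stack: [-46, -43]
BINARY_OP + → -46 + -43 = -89. Stack: [-89]
STORE_FAST t → t=-89. Stack: []
LOAD_FAST x → push 65. Stack: [65]
LOAD_CONST → push 1. Stack: [65, 1]
BINARY_OP - → 65 - 1 = 64. Stack: [64]
STORE_FAST y → y=64. Stack: []
LOAD_FAST y → push 64. Stack: [64]
RETURN_VALUE → return 64.

64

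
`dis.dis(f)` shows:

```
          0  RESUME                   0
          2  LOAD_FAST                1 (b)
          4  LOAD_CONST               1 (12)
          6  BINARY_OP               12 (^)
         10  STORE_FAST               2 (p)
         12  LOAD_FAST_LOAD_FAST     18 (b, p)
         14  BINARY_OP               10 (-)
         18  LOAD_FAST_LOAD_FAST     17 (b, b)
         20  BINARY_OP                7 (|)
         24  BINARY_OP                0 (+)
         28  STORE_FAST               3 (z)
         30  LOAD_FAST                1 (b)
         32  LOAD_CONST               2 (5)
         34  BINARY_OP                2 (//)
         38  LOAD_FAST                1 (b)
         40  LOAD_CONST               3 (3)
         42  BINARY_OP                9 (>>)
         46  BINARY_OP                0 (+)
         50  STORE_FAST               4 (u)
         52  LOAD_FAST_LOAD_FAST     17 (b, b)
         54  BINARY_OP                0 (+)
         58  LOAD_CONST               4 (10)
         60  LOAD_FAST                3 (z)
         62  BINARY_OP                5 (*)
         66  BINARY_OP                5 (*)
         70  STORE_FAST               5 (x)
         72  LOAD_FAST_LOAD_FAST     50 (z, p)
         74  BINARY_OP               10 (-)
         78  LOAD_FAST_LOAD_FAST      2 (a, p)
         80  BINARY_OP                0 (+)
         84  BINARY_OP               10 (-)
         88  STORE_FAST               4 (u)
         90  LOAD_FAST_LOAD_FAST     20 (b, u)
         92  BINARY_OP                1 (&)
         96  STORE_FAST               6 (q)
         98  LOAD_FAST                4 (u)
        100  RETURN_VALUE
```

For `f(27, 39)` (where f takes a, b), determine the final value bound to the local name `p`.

LOAD_FAST b → push 39. Stack: [39]
LOAD_CONST → push 12. Stack: [39, 12]
BINARY_OP ^ → 39 ^ 12 = 43. Stack: [43]
STORE_FAST p → p=43. Stack: []
LOAD_FAST_LOAD_FAST b,p → push 39,43. Stack: [39, 43]
BINARY_OP - → 39 - 43 = -4. Stack: [-4]
LOAD_FAST_LOAD_FAST b,b → push 39,39. Stack: [-4, 39, 39]
BINARY_OP | → 39 | 39 = 39. Stack: [-4, 39]
BINARY_OP + → -4 + 39 = 35. Stack: [35]
STORE_FAST z → z=35. Stack: []
LOAD_FAST b → push 39. Stack: [39]
LOAD_CONST → push 5. Stack: [39, 5]
BINARY_OP // → 39 // 5 = 7. Stack: [7]
LOAD_FAST b → push 39. Stack: [7, 39]
LOAD_CONST → push 3. Stack: [7, 39, 3]
BINARY_OP >> → 39 >> 3 = 4. Stack: [7, 4]
BINARY_OP + → 7 + 4 = 11. Stack: [11]
STORE_FAST u → u=11. Stack: []
LOAD_FAST_LOAD_FAST b,b → push 39,39. Stack: [39, 39]
BINARY_OP + → 39 + 39 = 78. Stack: [78]
LOAD_CONST → push 10. Stack: [78, 10]
LOAD_FAST z → push 35. Stack: [78, 10, 35]
BINARY_OP * → 10 * 35 = 350. Stack: [78, 350]
BINARY_OP * → 78 * 350 = 27300. Stack: [27300]
STORE_FAST x → x=27300. Stack: []
LOAD_FAST_LOAD_FAST z,p → push 35,43. Stack: [35, 43]
BINARY_OP - → 35 - 43 = -8. Stack: [-8]
LOAD_FAST_LOAD_FAST a,p → push 27,43. Stack: [-8, 27, 43]
BINARY_OP + → 27 + 43 = 70. Stack: [-8, 70]
BINARY_OP - → -8 - 70 = -78. Stack: [-78]
STORE_FAST u → u=-78. Stack: []
LOAD_FAST_LOAD_FAST b,u → push 39,-78. Stack: [39, -78]
BINARY_OP & → 39 & -78 = 34. Stack: [34]
STORE_FAST q → q=34. Stack: []
LOAD_FAST u → push -78. Stack: [-78]
RETURN_VALUE → return -78.

43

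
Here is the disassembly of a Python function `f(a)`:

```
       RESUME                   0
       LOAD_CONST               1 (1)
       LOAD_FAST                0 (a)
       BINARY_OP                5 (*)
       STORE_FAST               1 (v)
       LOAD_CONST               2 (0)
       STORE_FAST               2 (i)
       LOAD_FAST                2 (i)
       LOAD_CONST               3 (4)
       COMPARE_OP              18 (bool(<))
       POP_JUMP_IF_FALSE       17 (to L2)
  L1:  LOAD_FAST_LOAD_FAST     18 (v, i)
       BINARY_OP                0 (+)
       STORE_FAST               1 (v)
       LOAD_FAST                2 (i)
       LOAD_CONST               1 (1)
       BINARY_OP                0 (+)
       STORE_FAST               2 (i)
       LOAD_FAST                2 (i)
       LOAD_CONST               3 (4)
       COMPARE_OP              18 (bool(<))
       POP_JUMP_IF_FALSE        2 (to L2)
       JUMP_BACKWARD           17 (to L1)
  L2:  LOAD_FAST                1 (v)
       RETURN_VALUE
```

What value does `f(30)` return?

36

LOAD_CONST → push 1. Stack: [1]
LOAD_FAST a → push 30. Stack: [1, 30]
BINARY_OP * → 1 * 30 = 30. Stack: [30]
STORE_FAST v → v=30. Stack: []
LOAD_CONST → push 0. Stack: [0]
STORE_FAST i → i=0. Stack: []
LOAD_FAST i → push 0. Stack: [0]
LOAD_CONST → push 4. Stack: [0, 4]
COMPARE_OP bool(<) → 0 vs 4 = True. Stack: [True]
POP_JUMP_IF_FALSE → pop True; no jump. Stack: []
LOAD_FAST_LOAD_FAST v,i → push 30,0. Stack: [30, 0]
BINARY_OP + → 30 + 0 = 30. Stack: [30]
STORE_FAST v → v=30. Stack: []
LOAD_FAST i → push 0. Stack: [0]
LOAD_CONST → push 1. Stack: [0, 1]
BINARY_OP + → 0 + 1 = 1. Stack: [1]
STORE_FAST i → i=1. Stack: []
LOAD_FAST i → push 1. Stack: [1]
LOAD_CONST → push 4. Stack: [1, 4]
COMPARE_OP bool(<) → 1 vs 4 = True. Stack: [True]
POP_JUMP_IF_FALSE → pop True; no jump. Stack: []
LOAD_FAST_LOAD_FAST v,i → push 30,1. Stack: [30, 1]
BINARY_OP + → 30 + 1 = 31. Stack: [31]
STORE_FAST v → v=31. Stack: []
LOAD_FAST i → push 1. Stack: [1]
LOAD_CONST → push 1. Stack: [1, 1]
BINARY_OP + → 1 + 1 = 2. Stack: [2]
STORE_FAST i → i=2. Stack: []
LOAD_FAST i → push 2. Stack: [2]
LOAD_CONST → push 4. Stack: [2, 4]
COMPARE_OP bool(<) → 2 vs 4 = True. Stack: [True]
POP_JUMP_IF_FALSE → pop True; no jump. Stack: []
LOAD_FAST_LOAD_FAST v,i → push 31,2. Stack: [31, 2]
BINARY_OP + → 31 + 2 = 33. Stack: [33]
STORE_FAST v → v=33. Stack: []
LOAD_FAST i → push 2. Stack: [2]
LOAD_CONST → push 1. Stack: [2, 1]
BINARY_OP + → 2 + 1 = 3. Stack: [3]
STORE_FAST i → i=3. Stack: []
LOAD_FAST i → push 3. Stack: [3]
LOAD_CONST → push 4. Stack: [3, 4]
COMPARE_OP bool(<) → 3 vs 4 = True. Stack: [True]
POP_JUMP_IF_FALSE → pop True; no jump. Stack: []
LOAD_FAST_LOAD_FAST v,i → push 33,3. Stack: [33, 3]
BINARY_OP + → 33 + 3 = 36. Stack: [36]
STORE_FAST v → v=36. Stack: []
LOAD_FAST i → push 3. Stack: [3]
LOAD_CONST → push 1. Stack: [3, 1]
BINARY_OP + → 3 + 1 = 4. Stack: [4]
STORE_FAST i → i=4. Stack: []
LOAD_FAST i → push 4. Stack: [4]
LOAD_CONST → push 4. Stack: [4, 4]
COMPARE_OP bool(<) → 4 vs 4 = False. Stack: [False]
POP_JUMP_IF_FALSE → pop False; jump. Stack: []
LOAD_FAST v → push 36. Stack: [36]
RETURN_VALUE → return 36.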